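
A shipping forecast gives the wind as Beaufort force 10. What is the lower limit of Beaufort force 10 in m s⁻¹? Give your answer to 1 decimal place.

Beaufort 10 (storm) spans 24.5–28.4 m/s.

24.5 m/s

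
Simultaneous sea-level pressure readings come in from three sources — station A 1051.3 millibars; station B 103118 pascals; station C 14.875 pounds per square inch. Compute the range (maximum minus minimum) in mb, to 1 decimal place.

25.7 mb

station B: 103118 Pa = 1031.180 mb.
station C: 14.875 psi = 1025.595 mb.
Spread: 1051.300 − 1025.595 = 25.7 mb.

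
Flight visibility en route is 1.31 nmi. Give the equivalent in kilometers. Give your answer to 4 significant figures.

2.426 km

1 nmi = 1.852 km, so 1.31 × 1.852 = 2.426 km.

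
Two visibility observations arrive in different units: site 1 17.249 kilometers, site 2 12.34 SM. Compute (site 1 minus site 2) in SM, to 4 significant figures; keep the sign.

site 1: 17.249 km = 10.71803 SM.
Difference: 10.71803 − 12.34000 = -1.622 SM.

-1.622 SM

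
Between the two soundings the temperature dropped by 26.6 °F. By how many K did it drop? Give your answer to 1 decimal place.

14.8 K

For a temperature change the 32° offset cancels: ΔK = 26.6 × 0.5556 = 14.8 K.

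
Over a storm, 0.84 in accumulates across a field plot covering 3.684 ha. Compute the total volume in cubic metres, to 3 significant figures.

786 cubic metres

Depth: 0.84 in × 25.4 = 21.336 mm.
Area: 3.684 ha = 36840 m².
1 mm over 1 m² is 1 L, so volume = 21.336 × 36840 = 786018.24 L = 786 m³.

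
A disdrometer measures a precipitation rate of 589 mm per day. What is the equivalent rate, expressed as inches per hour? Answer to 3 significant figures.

0.966 in/hour

589 mm/day × 0.0393701 in/mm × 0.0416667 day/hour = 0.966 in/hour.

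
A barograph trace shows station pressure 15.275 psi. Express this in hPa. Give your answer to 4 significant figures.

1053 hPa

1 psi = 68.9476 hPa, so 15.275 × 68.9476 = 1053 hPa.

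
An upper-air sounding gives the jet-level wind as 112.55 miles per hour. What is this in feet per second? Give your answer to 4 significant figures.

165.1 ft/s

1 mph = 1.46667 ft/s, so 112.55 × 1.46667 = 165.1 ft/s.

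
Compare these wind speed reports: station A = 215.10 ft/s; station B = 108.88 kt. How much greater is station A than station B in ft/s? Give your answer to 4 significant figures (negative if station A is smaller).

31.33 ft/s

station B: 108.88 kt = 183.7687 ft/s.
Difference: 215.1000 − 183.7687 = 31.33 ft/s.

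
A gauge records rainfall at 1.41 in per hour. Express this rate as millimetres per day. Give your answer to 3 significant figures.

860 mm/day

1.41 in/hour × 25.4 mm/in × 24 hour/day = 860 mm/day.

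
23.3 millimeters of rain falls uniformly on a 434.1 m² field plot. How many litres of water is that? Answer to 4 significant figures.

1 mm over 1 m² is 1 L, so volume = 23.3 × 434.1 = 10114.53 L ≈ 10110 L.

10110 litres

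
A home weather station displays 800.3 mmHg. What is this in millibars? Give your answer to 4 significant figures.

1 mmHg = 1.33322 mb, so 800.3 × 1.33322 = 1067 mb.

1067 mb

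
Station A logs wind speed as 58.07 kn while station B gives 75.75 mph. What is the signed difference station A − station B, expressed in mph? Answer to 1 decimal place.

-8.9 mph

station A: 58.07 kt = 66.826 mph.
Difference: 66.826 − 75.750 = -8.9 mph.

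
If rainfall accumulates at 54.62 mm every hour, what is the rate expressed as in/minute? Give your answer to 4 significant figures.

0.03584 in/minute

54.62 mm/hour × 0.0393701 in/mm × 0.0166667 hour/minute = 0.03584 in/minute.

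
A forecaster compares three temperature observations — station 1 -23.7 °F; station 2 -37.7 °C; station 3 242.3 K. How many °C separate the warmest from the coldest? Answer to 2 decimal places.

6.85 °C

station 1: -23.7 °F = -30.944 °C.
station 3: 242.3 K = -30.850 °C.
Spread: (-30.850) − (-37.700) = 6.850 °C.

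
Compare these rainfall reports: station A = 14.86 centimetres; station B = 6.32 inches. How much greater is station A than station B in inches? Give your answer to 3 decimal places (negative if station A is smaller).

-0.470 in

station A: 14.86 cm = 5.85039 in.
Difference: 5.85039 − 6.32000 = -0.470 in.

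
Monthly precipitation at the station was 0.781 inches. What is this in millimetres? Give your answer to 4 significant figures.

1 in = 25.4 mm, so 0.781 × 25.4 = 19.84 mm.

19.84 mm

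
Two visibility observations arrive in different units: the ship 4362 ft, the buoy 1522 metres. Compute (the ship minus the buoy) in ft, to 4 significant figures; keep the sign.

the buoy: 1522 m = 4993.438 ft.
Difference: 4362.000 − 4993.438 = -631.4 ft.

-631.4 ft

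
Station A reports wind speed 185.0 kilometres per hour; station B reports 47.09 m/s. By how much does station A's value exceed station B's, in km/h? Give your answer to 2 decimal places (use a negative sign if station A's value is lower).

15.48 km/h

station B: 47.09 m/s = 169.5240 km/h.
Difference: 185.0000 − 169.5240 = 15.48 km/h.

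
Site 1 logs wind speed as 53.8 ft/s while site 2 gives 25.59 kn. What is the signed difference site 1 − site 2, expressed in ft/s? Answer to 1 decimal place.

10.6 ft/s

site 2: 25.59 kt = 43.191 ft/s.
Difference: 53.800 − 43.191 = 10.6 ft/s.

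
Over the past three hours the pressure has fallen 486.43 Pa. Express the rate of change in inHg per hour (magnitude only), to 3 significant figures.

0.0479 inHg per hour

486.43 Pa / 3 h × 0.0002953 inHg/Pa = 0.0479 inHg/h.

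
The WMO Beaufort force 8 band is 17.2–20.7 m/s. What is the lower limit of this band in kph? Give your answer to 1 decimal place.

61.9 km/h

17.2–20.7 m/s × 3.6 = 61.9–74.5 km/h.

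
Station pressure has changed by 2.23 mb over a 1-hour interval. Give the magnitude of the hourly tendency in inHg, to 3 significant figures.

0.0659 inHg per hour

2.23 mb / 1 h × 0.02953 inHg/mb = 0.0659 inHg/h.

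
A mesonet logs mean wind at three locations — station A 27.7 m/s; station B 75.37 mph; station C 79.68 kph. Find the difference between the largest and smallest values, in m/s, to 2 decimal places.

station B: 75.37 mph = 33.6934 m/s.
station C: 79.68 km/h = 22.1333 m/s.
Spread: 33.6934 − 22.1333 = 11.56 m/s.

11.56 m/s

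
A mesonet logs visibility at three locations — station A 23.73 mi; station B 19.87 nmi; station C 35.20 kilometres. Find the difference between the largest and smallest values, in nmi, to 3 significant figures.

1.61 nmi

station A: 23.73 SM = 20.6208 nmi.
station C: 35.20 km = 19.0065 nmi.
Spread: 20.6208 − 19.0065 = 1.61 nmi.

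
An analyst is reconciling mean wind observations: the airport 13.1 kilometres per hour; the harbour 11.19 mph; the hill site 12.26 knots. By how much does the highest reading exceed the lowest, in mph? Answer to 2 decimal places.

the airport: 13.1 km/h = 8.1400 mph.
the hill site: 12.26 kt = 14.1086 mph.
Spread: 14.1086 − 8.1400 = 5.97 mph.

5.97 mph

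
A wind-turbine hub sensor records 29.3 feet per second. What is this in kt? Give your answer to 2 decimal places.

1 ft/s = 0.592484 kt, so 29.3 × 0.592484 = 17.36 kt.

17.36 kt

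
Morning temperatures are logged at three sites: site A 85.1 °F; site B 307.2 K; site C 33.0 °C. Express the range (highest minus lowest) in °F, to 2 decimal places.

site A: 85.1 °F = 29.500 °C.
site B: 307.2 K = 34.050 °C.
Spread: 34.050 − 29.500 = 4.550 °C = 8.19 °F.

8.19 °F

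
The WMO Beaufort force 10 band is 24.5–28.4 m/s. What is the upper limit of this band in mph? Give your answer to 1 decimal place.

63.5 mph

24.5–28.4 m/s × 2.237 = 54.8–63.5 mph.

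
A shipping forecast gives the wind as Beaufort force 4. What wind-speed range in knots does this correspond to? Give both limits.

11 to 16 kt

Beaufort 4 (moderate breeze) spans 11–16 knots.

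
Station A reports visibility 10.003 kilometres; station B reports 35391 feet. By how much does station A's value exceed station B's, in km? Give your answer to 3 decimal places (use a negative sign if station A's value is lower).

-0.784 km

station B: 35391 ft = 10.78718 km.
Difference: 10.00300 − 10.78718 = -0.784 km.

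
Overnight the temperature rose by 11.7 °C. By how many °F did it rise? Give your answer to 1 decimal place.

21.1 °F

Converting a difference, only the 9/5 scale factor applies: Δ°F = 11.7 × 1.8 = 21.1 °F.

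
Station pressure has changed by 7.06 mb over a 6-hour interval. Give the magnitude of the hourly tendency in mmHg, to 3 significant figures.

7.06 mb / 6 h × 0.750062 mmHg/mb = 0.883 mmHg/h.

0.883 mmHg per hour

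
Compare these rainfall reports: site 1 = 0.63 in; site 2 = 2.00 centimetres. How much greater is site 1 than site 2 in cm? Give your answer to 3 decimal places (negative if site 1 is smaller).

site 1: 0.63 in = 1.60020 cm.
Difference: 1.60020 − 2.00000 = -0.400 cm.

-0.400 cm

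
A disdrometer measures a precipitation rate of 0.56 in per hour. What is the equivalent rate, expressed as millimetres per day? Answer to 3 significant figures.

341 mm/day

0.56 in/hour × 25.4 mm/in × 24 hour/day = 341 mm/day.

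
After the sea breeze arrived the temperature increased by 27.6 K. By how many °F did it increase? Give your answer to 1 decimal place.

Converting a difference, only the 9/5 scale factor applies: Δ°F = 27.6 × 1.8 = 49.7 °F.

49.7 °F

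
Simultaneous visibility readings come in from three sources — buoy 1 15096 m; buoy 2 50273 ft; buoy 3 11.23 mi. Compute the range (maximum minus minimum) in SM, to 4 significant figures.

buoy 1: 15096 m = 9.38022 SM.
buoy 2: 50273 ft = 9.52140 SM.
Spread: 11.23000 − 9.38022 = 1.850 SM.

1.850 SM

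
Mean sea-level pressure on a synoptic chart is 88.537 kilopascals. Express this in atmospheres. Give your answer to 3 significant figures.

0.874 atm

1 kPa = 0.00986923 atm, so 88.537 × 0.00986923 = 0.874 atm.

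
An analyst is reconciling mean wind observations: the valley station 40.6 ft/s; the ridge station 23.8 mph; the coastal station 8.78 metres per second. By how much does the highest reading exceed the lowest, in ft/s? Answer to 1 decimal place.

11.8 ft/s

the ridge station: 23.8 mph = 34.907 ft/s.
the coastal station: 8.78 m/s = 28.806 ft/s.
Spread: 40.600 − 28.806 = 11.8 ft/s.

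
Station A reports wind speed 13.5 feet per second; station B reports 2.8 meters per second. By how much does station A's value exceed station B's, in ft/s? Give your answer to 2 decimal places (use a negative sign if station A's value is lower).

4.31 ft/s

station B: 2.8 m/s = 9.1864 ft/s.
Difference: 13.5000 − 9.1864 = 4.31 ft/s.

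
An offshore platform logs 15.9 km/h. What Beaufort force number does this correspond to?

15.9 km/h = 4.4 m/s, which is Beaufort 3 (gentle breeze, 3.4–5.4 m/s).

Beaufort force 3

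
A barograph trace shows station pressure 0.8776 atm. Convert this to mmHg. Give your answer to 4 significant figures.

1 atm = 760 mmHg, so 0.8776 × 760 = 667.0 mmHg.

667.0 mmHg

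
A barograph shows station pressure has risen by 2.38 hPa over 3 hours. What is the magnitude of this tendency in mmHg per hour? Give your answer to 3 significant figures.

2.38 hPa / 3 h × 0.750062 mmHg/hPa = 0.595 mmHg/h.

0.595 mmHg per hour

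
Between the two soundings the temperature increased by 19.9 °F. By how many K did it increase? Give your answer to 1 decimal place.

A change of 1 °C equals a change of 1.8 °F: ΔK = 19.9 × 0.5556 = 11.1 K.

11.1 K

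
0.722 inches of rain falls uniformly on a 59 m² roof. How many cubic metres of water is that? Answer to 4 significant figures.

Depth: 0.722 in × 25.4 = 18.3388 mm.
1 mm over 1 m² is 1 L, so volume = 18.3388 × 59 = 1081.9892 L = 1.082 m³.

1.082 cubic metres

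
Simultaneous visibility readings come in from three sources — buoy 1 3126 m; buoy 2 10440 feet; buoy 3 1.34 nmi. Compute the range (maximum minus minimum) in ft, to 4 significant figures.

2298 ft

buoy 1: 3126 m = 10255.91 ft.
buoy 3: 1.34 nmi = 8141.99 ft.
Spread: 10440.00 − 8141.99 = 2298 ft.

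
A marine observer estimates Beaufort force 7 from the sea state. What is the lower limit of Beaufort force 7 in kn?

Beaufort 7 (near gale) spans 28–33 knots.

28 kt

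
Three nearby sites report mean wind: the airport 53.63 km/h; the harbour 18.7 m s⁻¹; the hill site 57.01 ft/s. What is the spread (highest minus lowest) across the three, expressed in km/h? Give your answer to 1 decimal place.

13.7 km/h

the harbour: 18.7 m/s = 67.320 km/h.
the hill site: 57.01 ft/s = 62.556 km/h.
Spread: 67.320 − 53.630 = 13.7 km/h.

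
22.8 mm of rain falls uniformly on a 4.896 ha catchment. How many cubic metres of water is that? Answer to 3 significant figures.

1120 cubic metres

Area: 4.896 ha = 48960 m².
1 mm over 1 m² is 1 L, so volume = 22.8 × 48960 = 1116288 L = 1120 m³.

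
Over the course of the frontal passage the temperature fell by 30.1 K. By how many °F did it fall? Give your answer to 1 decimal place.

54.2 °F

Converting a difference, only the 9/5 scale factor applies: Δ°F = 30.1 × 1.8 = 54.2 °F.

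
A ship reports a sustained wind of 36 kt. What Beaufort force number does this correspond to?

Beaufort force 8

36 kt lies in the Beaufort 8 band (gale, 34–40 kt).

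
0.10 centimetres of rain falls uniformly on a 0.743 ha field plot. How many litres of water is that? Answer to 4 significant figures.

7430 litres

Depth: 0.10 cm × 10 = 1 mm.
Area: 0.743 ha = 7430 m².
1 mm over 1 m² is 1 L, so volume = 1 × 7430 = 7430 L.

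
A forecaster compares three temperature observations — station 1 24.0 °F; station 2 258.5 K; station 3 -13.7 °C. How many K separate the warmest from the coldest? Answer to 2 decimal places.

station 1: 24.0 °F = -4.444 °C.
station 2: 258.5 K = -14.650 °C.
Spread: (-4.444) − (-14.650) = 10.206 °C.

10.21 K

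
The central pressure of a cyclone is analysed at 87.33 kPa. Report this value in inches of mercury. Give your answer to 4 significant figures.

25.79 inHg

1 kPa = 0.2953 inHg, so 87.33 × 0.2953 = 25.79 inHg.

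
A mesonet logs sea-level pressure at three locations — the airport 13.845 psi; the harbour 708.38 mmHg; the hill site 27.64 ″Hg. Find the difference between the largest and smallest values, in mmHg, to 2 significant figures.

14 mmHg

the airport: 13.845 psi = 715.99 mmHg.
the hill site: 27.64 inHg = 702.06 mmHg.
Spread: 715.99 − 702.06 = 14 mmHg.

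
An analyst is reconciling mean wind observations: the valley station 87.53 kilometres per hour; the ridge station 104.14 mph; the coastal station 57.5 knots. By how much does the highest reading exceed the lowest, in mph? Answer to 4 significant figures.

the valley station: 87.53 km/h = 54.3886 mph.
the coastal station: 57.5 kt = 66.1698 mph.
Spread: 104.1400 − 54.3886 = 49.75 mph.

49.75 mph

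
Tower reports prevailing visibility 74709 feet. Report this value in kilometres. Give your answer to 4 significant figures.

1 ft = 0.0003048 km, so 74709 × 0.0003048 = 22.77 km.

22.77 km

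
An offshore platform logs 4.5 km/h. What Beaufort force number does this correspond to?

Beaufort force 1

4.5 km/h = 1.2 m/s, which is Beaufort 1 (light air, 0.3–1.5 m/s).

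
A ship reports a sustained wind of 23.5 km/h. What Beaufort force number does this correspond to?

23.5 km/h = 6.5 m/s, which is Beaufort 4 (moderate breeze, 5.5–7.9 m/s).

Beaufort force 4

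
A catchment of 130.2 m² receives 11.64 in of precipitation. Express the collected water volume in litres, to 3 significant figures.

38500 litres

Depth: 11.64 in × 25.4 = 295.656 mm.
1 mm over 1 m² is 1 L, so volume = 295.656 × 130.2 = 38494.411 L ≈ 38500 L.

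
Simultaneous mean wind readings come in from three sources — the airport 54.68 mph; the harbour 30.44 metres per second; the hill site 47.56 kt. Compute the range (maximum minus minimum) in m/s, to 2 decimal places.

the airport: 54.68 mph = 24.4441 m/s.
the hill site: 47.56 kt = 24.4670 m/s.
Spread: 30.4400 − 24.4441 = 6.00 m/s.

6.00 m/s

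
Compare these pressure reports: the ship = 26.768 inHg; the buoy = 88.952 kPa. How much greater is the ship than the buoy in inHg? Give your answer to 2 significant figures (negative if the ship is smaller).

the buoy: 88.952 kPa = 26.2675 inHg.
Difference: 26.7680 − 26.2675 = 0.50 inHg.

0.50 inHg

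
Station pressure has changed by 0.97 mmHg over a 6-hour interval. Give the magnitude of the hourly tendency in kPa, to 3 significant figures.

0.0216 kPa per hour

0.97 mmHg / 6 h × 0.133322 kPa/mmHg = 0.0216 kPa/h.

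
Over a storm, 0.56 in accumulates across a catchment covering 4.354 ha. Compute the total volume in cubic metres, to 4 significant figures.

619.3 cubic metres

Depth: 0.56 in × 25.4 = 14.224 mm.
Area: 4.354 ha = 43540 m².
1 mm over 1 m² is 1 L, so volume = 14.224 × 43540 = 619312.96 L = 619.3 m³.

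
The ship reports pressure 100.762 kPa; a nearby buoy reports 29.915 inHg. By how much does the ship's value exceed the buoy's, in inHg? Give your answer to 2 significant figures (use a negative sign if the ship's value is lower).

the ship: 100.762 kPa = 29.7550 inHg.
Difference: 29.7550 − 29.9150 = -0.16 inHg.

-0.16 inHg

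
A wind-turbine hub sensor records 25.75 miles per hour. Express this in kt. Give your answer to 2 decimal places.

1 mph = 0.868976 kt, so 25.75 × 0.868976 = 22.38 kt.

22.38 kt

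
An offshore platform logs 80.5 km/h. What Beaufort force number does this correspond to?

80.5 km/h = 22.4 m/s, which is Beaufort 9 (strong gale, 20.8–24.4 m/s).

Beaufort force 9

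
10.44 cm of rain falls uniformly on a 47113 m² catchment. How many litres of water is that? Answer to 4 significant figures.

Depth: 10.44 cm × 10 = 104.4 mm.
1 mm over 1 m² is 1 L, so volume = 104.4 × 47113 = 4918597.2 L ≈ 4919000 L.

4919000 litres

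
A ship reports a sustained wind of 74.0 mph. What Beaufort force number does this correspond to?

Beaufort force 12

74.0 mph = 33.1 m/s, which is Beaufort 12 (hurricane force, ≥32.7 m/s).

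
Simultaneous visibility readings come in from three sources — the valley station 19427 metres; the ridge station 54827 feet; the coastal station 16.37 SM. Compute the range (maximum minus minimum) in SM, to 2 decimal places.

5.99 SM

the valley station: 19427 m = 12.0714 SM.
the ridge station: 54827 ft = 10.3839 SM.
Spread: 16.3700 − 10.3839 = 5.99 SM.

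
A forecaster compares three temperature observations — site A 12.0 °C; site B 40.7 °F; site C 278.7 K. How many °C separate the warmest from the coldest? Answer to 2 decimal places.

7.17 °C

site B: 40.7 °F = 4.833 °C.
site C: 278.7 K = 5.550 °C.
Spread: 12.000 − 4.833 = 7.167 °C.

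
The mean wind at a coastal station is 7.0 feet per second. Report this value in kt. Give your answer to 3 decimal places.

4.147 kt

1 ft/s = 0.592484 kt, so 7.0 × 0.592484 = 4.147 kt.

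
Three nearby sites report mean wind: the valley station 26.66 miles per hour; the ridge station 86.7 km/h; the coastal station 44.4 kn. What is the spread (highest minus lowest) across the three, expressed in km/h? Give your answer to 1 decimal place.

the valley station: 26.66 mph = 42.905 km/h.
the coastal station: 44.4 kt = 82.229 km/h.
Spread: 86.700 − 42.905 = 43.8 km/h.

43.8 km/h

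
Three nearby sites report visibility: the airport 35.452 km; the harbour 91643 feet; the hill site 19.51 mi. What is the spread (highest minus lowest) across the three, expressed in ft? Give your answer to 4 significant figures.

24670 ft

the airport: 35.452 km = 116312.34 ft.
the hill site: 19.51 SM = 103012.80 ft.
Spread: 116312.34 − 91643.00 = 24670 ft.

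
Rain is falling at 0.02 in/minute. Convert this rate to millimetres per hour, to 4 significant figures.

30.48 mm/hour

0.02 in/minute × 25.4 mm/in × 60 minute/hour = 30.48 mm/hour.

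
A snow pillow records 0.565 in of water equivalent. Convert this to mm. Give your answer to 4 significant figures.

14.35 mm

1 in = 25.4 mm, so 0.565 × 25.4 = 14.35 mm.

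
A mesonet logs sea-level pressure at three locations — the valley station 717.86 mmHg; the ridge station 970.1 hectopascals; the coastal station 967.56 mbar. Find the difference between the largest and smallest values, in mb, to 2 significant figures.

13 mb

the valley station: 717.86 mmHg = 957.07 mb.
the ridge station: 970.1 hPa = 970.10 mb.
Spread: 970.10 − 957.07 = 13 mb.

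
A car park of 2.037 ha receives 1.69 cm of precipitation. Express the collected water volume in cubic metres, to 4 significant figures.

344.3 cubic metres

Depth: 1.69 cm × 10 = 16.9 mm.
Area: 2.037 ha = 20370 m².
1 mm over 1 m² is 1 L, so volume = 16.9 × 20370 = 344253 L = 344.3 m³.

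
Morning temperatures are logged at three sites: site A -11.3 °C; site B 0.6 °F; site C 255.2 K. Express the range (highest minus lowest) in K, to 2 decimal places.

6.65 K

site B: 0.6 °F = -17.444 °C.
site C: 255.2 K = -17.950 °C.
Spread: (-11.300) − (-17.950) = 6.650 °C.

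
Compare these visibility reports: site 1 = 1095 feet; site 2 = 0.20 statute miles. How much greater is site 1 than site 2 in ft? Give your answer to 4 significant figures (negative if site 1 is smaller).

site 2: 0.20 SM = 1056.0000 ft.
Difference: 1095.0000 − 1056.0000 = 39.00 ft.

39.00 ft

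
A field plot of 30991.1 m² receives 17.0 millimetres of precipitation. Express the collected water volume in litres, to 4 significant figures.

526800 litres

1 mm over 1 m² is 1 L, so volume = 17 × 30991.1 = 526848.7 L ≈ 526800 L.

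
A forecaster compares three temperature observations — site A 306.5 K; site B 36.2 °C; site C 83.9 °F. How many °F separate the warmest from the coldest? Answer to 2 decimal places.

13.26 °F

site A: 306.5 K = 33.350 °C.
site C: 83.9 °F = 28.833 °C.
Spread: 36.200 − 28.833 = 7.367 °C = 13.26 °F.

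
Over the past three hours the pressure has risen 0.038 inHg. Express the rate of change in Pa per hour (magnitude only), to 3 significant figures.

42.9 Pa per hour

0.038 inHg / 3 h × 3386.39 Pa/inHg = 42.9 Pa/h.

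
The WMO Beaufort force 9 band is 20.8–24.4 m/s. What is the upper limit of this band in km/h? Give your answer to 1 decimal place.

87.8 km/h

20.8–24.4 m/s × 3.6 = 74.9–87.8 km/h.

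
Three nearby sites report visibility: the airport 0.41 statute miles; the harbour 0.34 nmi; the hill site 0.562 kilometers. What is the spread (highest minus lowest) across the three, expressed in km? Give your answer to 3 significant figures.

0.0978 km

the airport: 0.41 SM = 0.659831 km.
the harbour: 0.34 nmi = 0.629680 km.
Spread: 0.659831 − 0.562000 = 0.0978 km.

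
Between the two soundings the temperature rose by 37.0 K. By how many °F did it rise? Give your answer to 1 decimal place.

Converting a difference, only the 9/5 scale factor applies: Δ°F = 37.0 × 1.8 = 66.6 °F.

66.6 °F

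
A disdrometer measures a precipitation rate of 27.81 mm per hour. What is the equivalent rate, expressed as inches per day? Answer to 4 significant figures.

27.81 mm/hour × 0.0393701 in/mm × 24 hour/day = 26.28 in/day.

26.28 in/day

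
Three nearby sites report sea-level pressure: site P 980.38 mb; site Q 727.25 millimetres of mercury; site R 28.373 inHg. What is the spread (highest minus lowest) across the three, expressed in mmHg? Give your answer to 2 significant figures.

15 mmHg

site P: 980.38 mb = 735.35 mmHg.
site R: 28.373 inHg = 720.67 mmHg.
Spread: 735.35 − 720.67 = 15 mmHg.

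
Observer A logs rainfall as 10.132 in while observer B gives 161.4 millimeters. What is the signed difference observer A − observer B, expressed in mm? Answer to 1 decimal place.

observer A: 10.132 in = 257.353 mm.
Difference: 257.353 − 161.400 = 96.0 mm.

96.0 mm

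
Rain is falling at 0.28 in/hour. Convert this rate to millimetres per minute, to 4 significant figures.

0.1185 mm/minute

0.28 in/hour × 25.4 mm/in × 0.0166667 hour/minute = 0.1185 mm/minute.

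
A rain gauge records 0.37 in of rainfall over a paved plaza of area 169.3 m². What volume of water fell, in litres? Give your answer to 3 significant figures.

1590 litres

Depth: 0.37 in × 25.4 = 9.398 mm.
1 mm over 1 m² is 1 L, so volume = 9.398 × 169.3 = 1591.0814 L ≈ 1590 L.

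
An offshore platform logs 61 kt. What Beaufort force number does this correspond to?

61 kt lies in the Beaufort 11 band (violent storm, 56–63 kt).

Beaufort force 11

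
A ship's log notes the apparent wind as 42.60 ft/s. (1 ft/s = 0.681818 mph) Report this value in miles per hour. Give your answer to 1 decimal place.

29.0 mph

1 ft/s = 0.681818 mph, so 42.60 × 0.681818 = 29.0 mph.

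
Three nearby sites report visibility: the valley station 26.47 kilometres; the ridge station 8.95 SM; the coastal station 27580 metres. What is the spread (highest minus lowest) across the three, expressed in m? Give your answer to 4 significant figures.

13180 m

the valley station: 26.47 km = 26470.00 m.
the ridge station: 8.95 SM = 14403.63 m.
Spread: 27580.00 − 14403.63 = 13180 m.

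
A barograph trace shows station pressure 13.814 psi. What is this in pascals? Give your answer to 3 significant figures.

1 psi = 6894.76 Pa, so 13.814 × 6894.76 = 95200 Pa.

95200 Pa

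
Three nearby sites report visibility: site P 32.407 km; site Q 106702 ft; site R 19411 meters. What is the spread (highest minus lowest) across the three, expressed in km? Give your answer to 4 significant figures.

site Q: 106702 ft = 32.5228 km.
site R: 19411 m = 19.4110 km.
Spread: 32.5228 − 19.4110 = 13.11 km.

13.11 km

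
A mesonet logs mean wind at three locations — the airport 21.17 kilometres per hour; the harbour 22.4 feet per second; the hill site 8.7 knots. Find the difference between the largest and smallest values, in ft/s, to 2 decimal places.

7.72 ft/s

the airport: 21.17 km/h = 19.2932 ft/s.
the hill site: 8.7 kt = 14.6839 ft/s.
Spread: 22.4000 − 14.6839 = 7.72 ft/s.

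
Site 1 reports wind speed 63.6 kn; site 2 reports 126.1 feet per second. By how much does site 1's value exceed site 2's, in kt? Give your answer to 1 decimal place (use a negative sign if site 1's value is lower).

site 2: 126.1 ft/s = 74.712 kt.
Difference: 63.600 − 74.712 = -11.1 kt.

-11.1 kt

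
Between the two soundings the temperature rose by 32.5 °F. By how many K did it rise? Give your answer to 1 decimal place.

18.1 K

For a temperature change the 32° offset cancels: ΔK = 32.5 × 0.5556 = 18.1 K.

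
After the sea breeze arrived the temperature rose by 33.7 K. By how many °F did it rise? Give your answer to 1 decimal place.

For a temperature change the 32° offset cancels: Δ°F = 33.7 × 1.8 = 60.7 °F.

60.7 °F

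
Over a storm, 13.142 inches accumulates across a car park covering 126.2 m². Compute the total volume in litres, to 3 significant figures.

Depth: 13.142 in × 25.4 = 333.8068 mm.
1 mm over 1 m² is 1 L, so volume = 333.8068 × 126.2 = 42126.418 L ≈ 42100 L.

42100 litres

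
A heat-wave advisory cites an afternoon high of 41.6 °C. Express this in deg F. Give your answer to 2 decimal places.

°F = °C × 9/5 + 32 = 41.6 × 1.8 + 32 = 106.88 °F.

106.88 °F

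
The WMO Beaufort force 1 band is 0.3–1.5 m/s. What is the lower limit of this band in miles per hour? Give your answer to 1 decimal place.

0.3–1.5 m/s × 2.237 = 0.7–3.4 mph.

0.7 mph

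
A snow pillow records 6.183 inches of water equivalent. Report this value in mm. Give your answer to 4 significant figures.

1 in = 25.4 mm, so 6.183 × 25.4 = 157.0 mm.

157.0 mm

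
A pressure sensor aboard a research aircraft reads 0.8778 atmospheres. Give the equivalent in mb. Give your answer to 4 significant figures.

889.4 mb

1 atm = 1013.25 mb, so 0.8778 × 1013.25 = 889.4 mb.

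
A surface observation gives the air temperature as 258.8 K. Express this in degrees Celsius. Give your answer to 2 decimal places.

°C = 258.8 − 273.15 = -14.35 °C.

-14.35 °C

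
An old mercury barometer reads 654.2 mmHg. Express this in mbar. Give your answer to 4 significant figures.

872.2 mb

1 mmHg = 1.33322 mb, so 654.2 × 1.33322 = 872.2 mb.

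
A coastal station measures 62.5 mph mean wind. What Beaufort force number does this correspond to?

Beaufort force 10

62.5 mph = 27.9 m/s, which is Beaufort 10 (storm, 24.5–28.4 m/s).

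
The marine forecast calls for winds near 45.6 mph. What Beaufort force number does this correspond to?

45.6 mph = 20.4 m/s, which is Beaufort 8 (gale, 17.2–20.7 m/s).

Beaufort force 8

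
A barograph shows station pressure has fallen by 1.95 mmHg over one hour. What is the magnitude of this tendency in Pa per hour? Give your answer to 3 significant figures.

1.95 mmHg / 1 h × 133.322 Pa/mmHg = 260 Pa/h.

260 Pa per hour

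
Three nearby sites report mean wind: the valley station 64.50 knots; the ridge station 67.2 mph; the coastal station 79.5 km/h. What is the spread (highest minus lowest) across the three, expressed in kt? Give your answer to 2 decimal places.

the ridge station: 67.2 mph = 58.3952 kt.
the coastal station: 79.5 km/h = 42.9266 kt.
Spread: 64.5000 − 42.9266 = 21.57 kt.

21.57 kt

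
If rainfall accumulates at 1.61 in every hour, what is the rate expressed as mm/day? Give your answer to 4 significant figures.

981.5 mm/day

1.61 in/hour × 25.4 mm/in × 24 hour/day = 981.5 mm/day.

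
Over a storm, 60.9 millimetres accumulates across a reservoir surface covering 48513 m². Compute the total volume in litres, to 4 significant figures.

2954000 litres

1 mm over 1 m² is 1 L, so volume = 60.9 × 48513 = 2954441.7 L ≈ 2954000 L.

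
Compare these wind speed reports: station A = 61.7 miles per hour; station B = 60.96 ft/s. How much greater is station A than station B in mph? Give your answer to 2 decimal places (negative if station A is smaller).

20.14 mph

station B: 60.96 ft/s = 41.5636 mph.
Difference: 61.7000 − 41.5636 = 20.14 mph.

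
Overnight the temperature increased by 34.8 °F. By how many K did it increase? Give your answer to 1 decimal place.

19.3 K

A change of 1 °C equals a change of 1.8 °F: ΔK = 34.8 × 0.5556 = 19.3 K.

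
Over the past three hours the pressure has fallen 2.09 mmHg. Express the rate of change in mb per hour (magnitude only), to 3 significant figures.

2.09 mmHg / 3 h × 1.33322 mb/mmHg = 0.929 mb/h.

0.929 mb per hour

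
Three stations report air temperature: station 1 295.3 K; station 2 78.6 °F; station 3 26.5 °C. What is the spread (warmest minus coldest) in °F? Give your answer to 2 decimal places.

7.83 °F

station 1: 295.3 K = 22.150 °C.
station 2: 78.6 °F = 25.889 °C.
Spread: 26.500 − 22.150 = 4.350 °C = 7.83 °F.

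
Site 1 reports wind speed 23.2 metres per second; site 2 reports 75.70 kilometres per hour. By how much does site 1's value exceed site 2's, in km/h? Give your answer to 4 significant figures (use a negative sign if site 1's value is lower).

site 1: 23.2 m/s = 83.52000 km/h.
Difference: 83.52000 − 75.70000 = 7.820 km/h.

7.820 km/h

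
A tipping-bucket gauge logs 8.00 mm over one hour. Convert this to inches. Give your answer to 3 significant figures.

1 mm = 0.0393701 in, so 8.00 × 0.0393701 = 0.315 in.

0.315 in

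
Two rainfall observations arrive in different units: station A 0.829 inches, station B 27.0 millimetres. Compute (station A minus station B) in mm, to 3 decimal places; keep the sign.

-5.943 mm

station A: 0.829 in = 21.05660 mm.
Difference: 21.05660 − 27.00000 = -5.943 mm.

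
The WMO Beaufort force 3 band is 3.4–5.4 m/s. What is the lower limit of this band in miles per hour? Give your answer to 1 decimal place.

3.4–5.4 m/s × 2.237 = 7.6–12.1 mph.

7.6 mph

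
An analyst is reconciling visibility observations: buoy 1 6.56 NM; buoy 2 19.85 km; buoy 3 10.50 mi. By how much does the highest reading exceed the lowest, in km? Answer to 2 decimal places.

7.70 km

buoy 1: 6.56 nmi = 12.1491 km.
buoy 3: 10.50 SM = 16.8981 km.
Spread: 19.8500 − 12.1491 = 7.70 km.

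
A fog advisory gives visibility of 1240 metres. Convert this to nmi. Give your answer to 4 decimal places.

1 m = 0.000539957 nmi, so 1240 × 0.000539957 = 0.6695 nmi.

0.6695 nmi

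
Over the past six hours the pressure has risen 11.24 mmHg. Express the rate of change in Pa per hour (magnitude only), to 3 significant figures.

250 Pa per hour

11.24 mmHg / 6 h × 133.322 Pa/mmHg = 250 Pa/h.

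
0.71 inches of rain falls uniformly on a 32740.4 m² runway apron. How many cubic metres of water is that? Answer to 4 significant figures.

Depth: 0.71 in × 25.4 = 18.034 mm.
1 mm over 1 m² is 1 L, so volume = 18.034 × 32740.4 = 590440.37 L = 590.4 m³.

590.4 cubic metres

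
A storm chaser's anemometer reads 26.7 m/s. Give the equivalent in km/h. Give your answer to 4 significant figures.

96.12 km/h

1 m/s = 3.6 km/h, so 26.7 × 3.6 = 96.12 km/h.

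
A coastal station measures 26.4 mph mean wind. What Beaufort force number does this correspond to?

26.4 mph = 11.8 m/s, which is Beaufort 6 (strong breeze, 10.8–13.8 m/s).

Beaufort force 6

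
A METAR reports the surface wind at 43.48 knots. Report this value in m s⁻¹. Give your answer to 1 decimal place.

22.4 m/s

1 kt = 0.514444 m/s, so 43.48 × 0.514444 = 22.4 m/s.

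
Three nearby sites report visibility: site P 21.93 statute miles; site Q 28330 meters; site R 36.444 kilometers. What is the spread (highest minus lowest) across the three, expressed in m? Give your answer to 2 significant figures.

8100 m

site P: 21.93 SM = 35292.91 m.
site R: 36.444 km = 36444.00 m.
Spread: 36444.00 − 28330.00 = 8100 m.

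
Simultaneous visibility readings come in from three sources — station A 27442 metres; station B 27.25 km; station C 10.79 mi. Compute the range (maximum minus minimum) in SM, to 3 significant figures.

6.26 SM

station A: 27442 m = 17.0517 SM.
station B: 27.25 km = 16.9324 SM.
Spread: 17.0517 − 10.7900 = 6.26 SM.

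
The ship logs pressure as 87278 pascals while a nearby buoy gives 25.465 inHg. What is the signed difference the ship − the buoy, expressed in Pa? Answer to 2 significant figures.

the buoy: 25.465 inHg = 86234.40 Pa.
Difference: 87278.00 − 86234.40 = 1000 Pa.

1000 Pa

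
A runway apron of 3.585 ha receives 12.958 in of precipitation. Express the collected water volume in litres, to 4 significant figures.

11800000 litres

Depth: 12.958 in × 25.4 = 329.1332 mm.
Area: 3.585 ha = 35850 m².
1 mm over 1 m² is 1 L, so volume = 329.1332 × 35850 = 11799425 L ≈ 11800000 L.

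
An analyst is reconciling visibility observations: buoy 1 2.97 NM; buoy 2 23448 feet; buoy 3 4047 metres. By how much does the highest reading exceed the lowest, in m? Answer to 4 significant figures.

3100 m

buoy 1: 2.97 nmi = 5500.44 m.
buoy 2: 23448 ft = 7146.95 m.
Spread: 7146.95 − 4047.00 = 3100 m.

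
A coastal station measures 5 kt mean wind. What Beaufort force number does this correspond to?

5 kt lies in the Beaufort 2 band (light breeze, 4–6 kt).

Beaufort force 2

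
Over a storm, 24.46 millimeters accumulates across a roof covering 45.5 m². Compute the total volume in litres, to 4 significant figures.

1113 litres

1 mm over 1 m² is 1 L, so volume = 24.46 × 45.5 = 1112.93 L ≈ 1113 L.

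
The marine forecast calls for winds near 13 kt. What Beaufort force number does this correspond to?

Beaufort force 4

13 kt lies in the Beaufort 4 band (moderate breeze, 11–16 kt).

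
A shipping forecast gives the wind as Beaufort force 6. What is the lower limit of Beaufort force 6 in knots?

22 kt

Beaufort 6 (strong breeze) spans 22–27 knots.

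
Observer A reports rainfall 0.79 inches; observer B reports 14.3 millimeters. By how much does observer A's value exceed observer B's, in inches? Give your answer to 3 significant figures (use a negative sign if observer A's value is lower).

0.227 in

observer B: 14.3 mm = 0.56299 in.
Difference: 0.79000 − 0.56299 = 0.227 in.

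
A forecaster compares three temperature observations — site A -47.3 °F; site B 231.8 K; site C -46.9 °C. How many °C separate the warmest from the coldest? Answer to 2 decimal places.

site A: -47.3 °F = -44.056 °C.
site B: 231.8 K = -41.350 °C.
Spread: (-41.350) − (-46.900) = 5.550 °C.

5.55 °C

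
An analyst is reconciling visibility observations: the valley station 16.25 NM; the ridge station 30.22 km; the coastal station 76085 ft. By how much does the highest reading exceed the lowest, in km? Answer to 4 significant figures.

the valley station: 16.25 nmi = 30.09500 km.
the coastal station: 76085 ft = 23.19071 km.
Spread: 30.22000 − 23.19071 = 7.029 km.

7.029 km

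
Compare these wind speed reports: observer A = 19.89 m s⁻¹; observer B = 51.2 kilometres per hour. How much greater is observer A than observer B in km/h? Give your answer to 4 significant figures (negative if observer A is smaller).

observer A: 19.89 m/s = 71.6040 km/h.
Difference: 71.6040 − 51.2000 = 20.40 km/h.

20.40 km/h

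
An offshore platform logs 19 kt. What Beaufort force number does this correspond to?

19 kt lies in the Beaufort 5 band (fresh breeze, 17–21 kt).

Beaufort force 5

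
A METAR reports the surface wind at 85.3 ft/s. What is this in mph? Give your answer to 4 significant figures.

1 ft/s = 0.681818 mph, so 85.3 × 0.681818 = 58.16 mph.

58.16 mph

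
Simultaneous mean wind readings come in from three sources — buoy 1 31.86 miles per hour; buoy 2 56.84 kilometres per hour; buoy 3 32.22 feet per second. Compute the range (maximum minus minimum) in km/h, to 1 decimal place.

21.5 km/h

buoy 1: 31.86 mph = 51.274 km/h.
buoy 3: 32.22 ft/s = 35.354 km/h.
Spread: 56.840 − 35.354 = 21.5 km/h.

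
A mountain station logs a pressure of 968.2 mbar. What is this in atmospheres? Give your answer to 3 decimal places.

1 mb = 0.000986923 atm, so 968.2 × 0.000986923 = 0.956 atm.

0.956 atm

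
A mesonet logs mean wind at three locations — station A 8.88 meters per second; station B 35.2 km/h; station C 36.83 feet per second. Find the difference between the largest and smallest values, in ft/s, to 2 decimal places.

7.70 ft/s

station A: 8.88 m/s = 29.1339 ft/s.
station B: 35.2 km/h = 32.0793 ft/s.
Spread: 36.8300 − 29.1339 = 7.70 ft/s.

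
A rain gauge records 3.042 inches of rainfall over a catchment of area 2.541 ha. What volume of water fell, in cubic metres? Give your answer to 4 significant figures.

1963 cubic metres

Depth: 3.042 in × 25.4 = 77.2668 mm.
Area: 2.541 ha = 25410 m².
1 mm over 1 m² is 1 L, so volume = 77.2668 × 25410 = 1963349.4 L = 1963 m³.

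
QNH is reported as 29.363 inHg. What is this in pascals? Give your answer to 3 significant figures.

99400 Pa

1 inHg = 3386.39 Pa, so 29.363 × 3386.39 = 99400 Pa.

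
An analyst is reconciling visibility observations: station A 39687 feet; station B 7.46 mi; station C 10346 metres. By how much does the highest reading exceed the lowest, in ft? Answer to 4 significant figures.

5743 ft

station B: 7.46 SM = 39388.80 ft.
station C: 10346 m = 33943.57 ft.
Spread: 39687.00 − 33943.57 = 5743 ft.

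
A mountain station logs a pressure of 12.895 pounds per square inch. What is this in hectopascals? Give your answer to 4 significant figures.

889.1 hPa

1 psi = 68.9476 hPa, so 12.895 × 68.9476 = 889.1 hPa.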